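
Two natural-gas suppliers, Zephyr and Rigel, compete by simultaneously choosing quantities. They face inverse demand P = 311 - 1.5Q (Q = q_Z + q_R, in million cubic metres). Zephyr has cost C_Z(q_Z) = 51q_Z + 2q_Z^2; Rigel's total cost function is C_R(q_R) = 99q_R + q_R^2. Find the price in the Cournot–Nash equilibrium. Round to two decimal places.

Zephyr's profit: π_Z = (311 - 1.5Q)q_Z - (51q_Z + 2q_Z²). Setting ∂π_Z/∂q_Z = 0: 260 - 7q_Z - (3/2)(q_R) = 0.
Rigel's profit: π_R = (311 - 1.5Q)q_R - (99q_R + q_R²). Setting ∂π_R/∂q_R = 0: 212 - 5q_R - (3/2)(q_Z) = 0.
So q_Z = (260 - (3/2)q_R)/7 and q_R = (212 - (3/2)q_Z)/5.
Substituting one into the other gives q_Z = 29.9847 and q_R = 33.4046.
Total output Q = 63.3893, so price P = 311 - (3/2)·63.3893 = 215.9160.

215.92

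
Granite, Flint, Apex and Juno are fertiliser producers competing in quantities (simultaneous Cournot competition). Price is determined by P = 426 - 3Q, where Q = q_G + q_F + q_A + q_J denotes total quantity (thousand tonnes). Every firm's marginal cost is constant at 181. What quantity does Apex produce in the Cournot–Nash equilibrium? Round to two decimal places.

16.33

Each firm earns π_i = (426 - 3Q)q_i - 181q_i.
First-order condition (treating rivals' output as given): 245 - 6q_i - 3·Σ_{j≠i} q_j = 0.
By symmetry each firm produces the same amount; substituting Σ_{j≠i} q_j = 3q_i yields q_i = 245/15 = 49/3.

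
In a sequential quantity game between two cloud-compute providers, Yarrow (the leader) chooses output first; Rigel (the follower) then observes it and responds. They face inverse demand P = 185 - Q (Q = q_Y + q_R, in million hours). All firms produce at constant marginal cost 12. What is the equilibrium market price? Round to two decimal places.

Solve by backward induction. Given q_Y, the follower Rigel maximises π_R = (185 - q_Y - q_R)q_R - 12q_R.
∂π_R/∂q_R = 173 - q_Y - 2q_R = 0 gives the reaction function q_R = (173 - q_Y)/2.
The leader anticipates this reaction. Substituting into P = 185 - Q gives P = 197/2 - (1/2)q_Y, so π_Y = (197/2 - (1/2)q_Y)q_Y - 12q_Y.
Maximising: ∂π_Y/∂q_Y = 173/2 - q_Y = 0, giving q_Y = 173/2.
Then q_R = (173 - 173/2)/2 = 173/4.
Total output Q = 519/4, so price P = 185 - 519/4 = 221/4.

55.25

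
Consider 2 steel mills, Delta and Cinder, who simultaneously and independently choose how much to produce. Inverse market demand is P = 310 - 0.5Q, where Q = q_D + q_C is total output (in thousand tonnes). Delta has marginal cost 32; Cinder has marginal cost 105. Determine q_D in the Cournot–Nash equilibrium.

234

Delta's profit: π_D = (310 - 0.5Q)q_D - (32q_D). Setting ∂π_D/∂q_D = 0: 278 - q_D - (1/2)(q_C) = 0.
Cinder's first-order condition: 205 - q_C - (1/2)(q_D) = 0.
Best responses: q_D = (278 - (1/2)q_C), q_C = (205 - (1/2)q_D).
Solving the pair: q_D = 234, q_C = 88.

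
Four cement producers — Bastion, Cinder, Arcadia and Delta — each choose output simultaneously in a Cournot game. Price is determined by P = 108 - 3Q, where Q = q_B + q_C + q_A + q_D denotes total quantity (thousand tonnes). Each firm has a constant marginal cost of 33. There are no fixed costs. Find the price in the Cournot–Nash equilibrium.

A representative firm's profit is π_i = q_i(108 - 3Q) - 33q_i.
First-order condition (treating rivals' output as given): 75 - 6q_i - 3·Σ_{j≠i} q_j = 0.
With identical firms every q_j equals q_i, so Σ_{j≠i} q_j = 3q_i and 75 = 15q_i, giving q_i = 5.
Total output Q = 20, so price P = 108 - 3·20 = 48.

48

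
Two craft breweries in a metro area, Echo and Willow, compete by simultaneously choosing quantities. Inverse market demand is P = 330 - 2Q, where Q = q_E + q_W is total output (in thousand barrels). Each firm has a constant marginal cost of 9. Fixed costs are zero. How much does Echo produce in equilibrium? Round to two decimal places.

A representative firm's profit is π_i = q_i(330 - 2Q) - 9q_i.
Setting ∂π_i/∂q_i = 0 with rivals' quantities fixed: 321 - 4q_i - 2q_j = 0.
With identical firms every q_j equals q_i, so q_j = q_i and 321 = 6q_i, giving q_i = 107/2.

53.50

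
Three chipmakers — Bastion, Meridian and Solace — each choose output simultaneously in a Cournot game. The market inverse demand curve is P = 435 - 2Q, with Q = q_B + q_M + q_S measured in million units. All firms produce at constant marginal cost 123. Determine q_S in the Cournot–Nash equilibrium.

39

Each firm earns π_i = (435 - 2Q)q_i - 123q_i.
Setting ∂π_i/∂q_i = 0 with rivals' quantities fixed: 312 - 4q_i - 2·Σ_{j≠i} q_j = 0.
By symmetry each firm produces the same amount; substituting Σ_{j≠i} q_j = 2q_i yields q_i = 312/8 = 39.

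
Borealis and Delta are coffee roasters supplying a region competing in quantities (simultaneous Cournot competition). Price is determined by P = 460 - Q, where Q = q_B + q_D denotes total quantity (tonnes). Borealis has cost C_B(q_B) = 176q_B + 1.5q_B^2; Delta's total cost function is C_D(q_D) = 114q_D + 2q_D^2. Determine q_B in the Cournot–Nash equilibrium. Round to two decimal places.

Borealis's profit: π_B = (460 - Q)q_B - (176q_B + (3/2)q_B²). Setting ∂π_B/∂q_B = 0: 284 - 5q_B - (q_D) = 0.
Delta's profit: π_D = (460 - Q)q_D - (114q_D + 2q_D²). Setting ∂π_D/∂q_D = 0: 346 - 6q_D - (q_B) = 0.
Best responses: q_B = (284 - q_D)/5, q_D = (346 - q_B)/6.
Solving the pair: q_B = 1358/29, q_D = 1446/29.

46.83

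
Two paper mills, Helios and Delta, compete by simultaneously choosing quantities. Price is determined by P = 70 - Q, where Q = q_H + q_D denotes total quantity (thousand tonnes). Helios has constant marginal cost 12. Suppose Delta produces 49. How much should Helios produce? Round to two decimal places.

With the rival's output fixed at 49, Helios's profit is π_H = (70 - 49 - q_H)q_H - (12q_H) = (21 - q_H)q_H - (12q_H).
∂π_H/∂q_H = 9 - 2q_H = 0, so q_H = 9/2.

4.50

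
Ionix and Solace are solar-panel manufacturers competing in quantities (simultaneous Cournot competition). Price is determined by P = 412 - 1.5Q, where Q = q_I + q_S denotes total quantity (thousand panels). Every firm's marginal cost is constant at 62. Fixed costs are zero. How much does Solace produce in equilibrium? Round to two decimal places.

Each firm earns π_i = (412 - 1.5Q)q_i - 62q_i.
Setting ∂π_i/∂q_i = 0 with rivals' quantities fixed: 350 - 3q_i - (3/2)q_j = 0.
By symmetry each firm produces the same amount; substituting q_j = q_i yields q_i = 350/(9/2) = 700/9.

77.78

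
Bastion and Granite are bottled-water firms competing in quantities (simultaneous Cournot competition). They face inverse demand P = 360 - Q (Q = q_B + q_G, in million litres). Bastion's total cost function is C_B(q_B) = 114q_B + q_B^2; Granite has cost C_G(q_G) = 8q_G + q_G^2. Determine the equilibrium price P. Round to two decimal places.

240.40

Bastion's profit: π_B = (360 - Q)q_B - (114q_B + q_B²). Setting ∂π_B/∂q_B = 0: 246 - 4q_B - (q_G) = 0.
Granite's profit: π_G = (360 - Q)q_G - (8q_G + q_G²). Setting ∂π_G/∂q_G = 0: 352 - 4q_G - (q_B) = 0.
Rearranging gives the reaction functions q_B = (246 - q_G)/4 and q_G = (352 - q_B)/4.
Substituting one into the other gives q_B = 632/15 and q_G = 1162/15.
Total output Q = 598/5, so price P = 360 - 598/5 = 1202/5.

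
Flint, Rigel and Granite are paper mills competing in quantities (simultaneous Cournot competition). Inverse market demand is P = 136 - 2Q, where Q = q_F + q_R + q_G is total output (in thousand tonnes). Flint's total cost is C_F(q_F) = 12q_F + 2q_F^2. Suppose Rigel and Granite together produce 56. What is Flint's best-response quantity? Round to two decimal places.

With rivals' combined output fixed at 56, Flint's profit is π_F = (136 - 2·56 - 2q_F)q_F - (12q_F + 2q_F²) = (24 - 2q_F)q_F - (12q_F + 2q_F²).
∂π_F/∂q_F = 12 - 8q_F = 0, so q_F = 3/2.

1.50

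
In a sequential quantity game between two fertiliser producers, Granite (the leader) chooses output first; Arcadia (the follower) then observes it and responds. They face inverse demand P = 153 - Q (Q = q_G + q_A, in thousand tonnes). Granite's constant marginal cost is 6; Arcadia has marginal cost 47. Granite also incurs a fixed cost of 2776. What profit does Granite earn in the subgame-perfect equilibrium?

Solve by backward induction. Given q_G, the follower Arcadia maximises π_A = (153 - q_G - q_A)q_A - 47q_A.
Setting the follower's marginal profit to zero, 106 - q_G - 2q_A = 0, i.e. q_A = (106 - q_G)/2.
The leader anticipates this reaction. Substituting into P = 153 - Q gives P = 100 - (1/2)q_G, so π_G = (100 - (1/2)q_G)q_G - 6q_G.
Maximising: ∂π_G/∂q_G = 94 - q_G = 0, giving q_G = 94.
Then q_A = (106 - 94)/2 = 6.
Price P = 153 - 100 = 53.
Granite's profit: (53 - 6)·94 - 2776 = 1642.

1642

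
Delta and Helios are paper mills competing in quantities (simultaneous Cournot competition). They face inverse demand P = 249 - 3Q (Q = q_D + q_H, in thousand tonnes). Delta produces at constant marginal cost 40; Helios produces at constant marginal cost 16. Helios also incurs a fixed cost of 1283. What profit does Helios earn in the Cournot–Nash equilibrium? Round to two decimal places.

Delta's profit: π_D = (249 - 3Q)q_D - (40q_D). Setting ∂π_D/∂q_D = 0: 209 - 6q_D - 3(q_H) = 0.
Helios's profit: π_H = (249 - 3Q)q_H - (16q_H). Setting ∂π_H/∂q_H = 0: 233 - 6q_H - 3(q_D) = 0.
Rearranging gives the reaction functions q_D = (209 - 3q_H)/6 and q_H = (233 - 3q_D)/6.
Solving the pair: q_D = 185/9, q_H = 257/9.
Price P = 249 - 3·(442/9) = 305/3.
Helios's profit: (305/3 - 16)·(257/9) - 1283 = 1163.2593.

1163.26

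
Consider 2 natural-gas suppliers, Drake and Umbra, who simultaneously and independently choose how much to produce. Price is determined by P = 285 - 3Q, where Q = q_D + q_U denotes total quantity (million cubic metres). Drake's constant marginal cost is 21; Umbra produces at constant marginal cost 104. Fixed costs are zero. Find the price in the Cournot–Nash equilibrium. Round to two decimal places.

136.67

Drake's profit: π_D = (285 - 3Q)q_D - (21q_D). Setting ∂π_D/∂q_D = 0: 264 - 6q_D - 3(q_U) = 0.
Umbra's profit: π_U = (285 - 3Q)q_U - (104q_U). Setting ∂π_U/∂q_U = 0: 181 - 6q_U - 3(q_D) = 0.
Best responses: q_D = (264 - 3q_U)/6, q_U = (181 - 3q_D)/6.
Solving the pair: q_D = 347/9, q_U = 98/9.
Total output Q = 445/9, so price P = 285 - 3·(445/9) = 410/3.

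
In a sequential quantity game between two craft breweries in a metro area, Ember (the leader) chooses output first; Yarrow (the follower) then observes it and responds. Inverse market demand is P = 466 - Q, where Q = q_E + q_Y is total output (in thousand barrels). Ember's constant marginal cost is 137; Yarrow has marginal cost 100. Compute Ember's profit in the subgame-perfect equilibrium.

The follower Yarrow best-responds to any q_E: π_Y = (466 - Q)q_Y - 100q_Y.
Setting the follower's marginal profit to zero, 366 - q_E - 2q_Y = 0, i.e. q_Y = (366 - q_E)/2.
The leader anticipates this reaction. Substituting into P = 466 - Q gives P = 283 - (1/2)q_E, so π_E = (283 - (1/2)q_E)q_E - 137q_E.
Maximising: ∂π_E/∂q_E = 146 - q_E = 0, giving q_E = 146.
Then q_Y = (366 - 146)/2 = 110.
Price P = 466 - 256 = 210.
Ember's profit: (210 - 137)·146 = 10658.

10658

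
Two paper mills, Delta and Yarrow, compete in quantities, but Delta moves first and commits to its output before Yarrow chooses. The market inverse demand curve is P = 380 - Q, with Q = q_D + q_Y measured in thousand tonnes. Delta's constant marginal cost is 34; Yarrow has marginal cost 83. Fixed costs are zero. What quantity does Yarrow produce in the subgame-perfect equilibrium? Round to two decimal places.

The follower Yarrow best-responds to any q_D: π_Y = (380 - Q)q_Y - 83q_Y.
Follower FOC: 297 - q_D - 2q_Y = 0, so q_Y(q_D) = (297 - q_D)/2.
Delta substitutes q_Y(q_D) into its own profit: π_D = q_D(380 - q_D - (297 - q_D)/2) - 34q_D = (463/2 - (1/2)q_D)q_D - 34q_D.
Leader FOC: 395/2 - q_D = 0, so q_D = 395/2.
Then q_Y = (297 - 395/2)/2 = 199/4.

49.75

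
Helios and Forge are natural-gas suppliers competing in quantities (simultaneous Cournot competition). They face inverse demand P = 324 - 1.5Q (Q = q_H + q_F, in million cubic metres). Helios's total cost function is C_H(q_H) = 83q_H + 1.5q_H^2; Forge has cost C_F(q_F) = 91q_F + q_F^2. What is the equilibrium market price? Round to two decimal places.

221.73

Helios's profit: π_H = (324 - 1.5Q)q_H - (83q_H + (3/2)q_H²). Setting ∂π_H/∂q_H = 0: 241 - 6q_H - (3/2)(q_F) = 0.
Forge's first-order condition: 233 - 5q_F - (3/2)(q_H) = 0.
Rearranging gives the reaction functions q_H = (241 - (3/2)q_F)/6 and q_F = (233 - (3/2)q_H)/5.
Substituting one into the other gives q_H = 30.8288 and q_F = 1382/37.
Total output Q = 68.1802, so price P = 324 - (3/2)·68.1802 = 221.7297.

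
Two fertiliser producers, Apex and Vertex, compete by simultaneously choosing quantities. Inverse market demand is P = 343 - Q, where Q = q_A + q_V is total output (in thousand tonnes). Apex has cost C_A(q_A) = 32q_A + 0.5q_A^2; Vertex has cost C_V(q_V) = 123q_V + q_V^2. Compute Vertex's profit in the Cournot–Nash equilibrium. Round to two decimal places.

Apex's profit: π_A = (343 - Q)q_A - (32q_A + (1/2)q_A²). Setting ∂π_A/∂q_A = 0: 311 - 3q_A - (q_V) = 0.
Vertex's profit: π_V = (343 - Q)q_V - (123q_V + q_V²). Setting ∂π_V/∂q_V = 0: 220 - 4q_V - (q_A) = 0.
So q_A = (311 - q_V)/3 and q_V = (220 - q_A)/4.
Solving the pair: q_A = 1024/11, q_V = 349/11.
Price P = 343 - 1373/11 = 218.1818.
Vertex's profit: 218.1818·(349/11) - 123·(349/11) - (349/11)² = 2013.2397.

2013.24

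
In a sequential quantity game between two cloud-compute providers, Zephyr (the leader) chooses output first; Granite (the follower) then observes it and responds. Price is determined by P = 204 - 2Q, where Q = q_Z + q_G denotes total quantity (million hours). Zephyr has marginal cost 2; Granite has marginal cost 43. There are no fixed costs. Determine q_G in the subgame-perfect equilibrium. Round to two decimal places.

Solve by backward induction. Given q_Z, the follower Granite maximises π_G = (204 - 2q_Z - 2q_G)q_G - 43q_G.
Follower FOC: 161 - 2q_Z - 4q_G = 0, so q_G(q_Z) = (161 - 2q_Z)/4.
Zephyr substitutes q_G(q_Z) into its own profit: π_Z = q_Z(204 - 2q_Z - (161 - 2q_Z)/2) - 2q_Z = (247/2 - q_Z)q_Z - 2q_Z.
Maximising: ∂π_Z/∂q_Z = 243/2 - 2q_Z = 0, giving q_Z = 243/4.
Then q_G = (161 - 2·(243/4))/4 = 79/8.

9.88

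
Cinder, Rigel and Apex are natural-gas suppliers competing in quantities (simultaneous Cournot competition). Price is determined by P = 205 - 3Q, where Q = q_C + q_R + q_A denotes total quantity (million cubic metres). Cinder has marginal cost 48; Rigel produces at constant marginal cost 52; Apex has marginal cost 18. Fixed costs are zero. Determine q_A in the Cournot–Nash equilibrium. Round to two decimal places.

20.92

Cinder's profit: π_C = (205 - 3Q)q_C - (48q_C). Setting ∂π_C/∂q_C = 0: 157 - 6q_C - 3(q_R + q_A) = 0.
Rigel's profit: π_R = (205 - 3Q)q_R - (52q_R). Setting ∂π_R/∂q_R = 0: 153 - 6q_R - 3(q_C + q_A) = 0.
Apex's profit: π_A = (205 - 3Q)q_A - (18q_A). Setting ∂π_A/∂q_A = 0: 187 - 6q_A - 3(q_C + q_R) = 0.
Adding the 3 first-order conditions: 497 − 12Q = 0, so Q = 497/12.
Back-substituting: q_C = (157 − 497/4)/3 = 131/12, q_R = (153 − 497/4)/3 = 115/12, q_A = (187 − 497/4)/3 = 251/12.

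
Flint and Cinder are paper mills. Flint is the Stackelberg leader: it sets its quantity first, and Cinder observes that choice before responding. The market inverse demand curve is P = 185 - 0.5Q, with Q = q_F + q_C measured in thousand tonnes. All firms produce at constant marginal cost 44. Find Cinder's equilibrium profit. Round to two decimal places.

Solve by backward induction. Given q_F, the follower Cinder maximises π_C = (185 - (1/2)q_F - (1/2)q_C)q_C - 44q_C.
Follower FOC: 141 - (1/2)q_F - q_C = 0, so q_C(q_F) = (141 - (1/2)q_F).
Flint substitutes q_C(q_F) into its own profit: π_F = q_F(185 - (1/2)q_F - (141 - (1/2)q_F)/2) - 44q_F = (229/2 - (1/4)q_F)q_F - 44q_F.
Maximising: ∂π_F/∂q_F = 141/2 - (1/2)q_F = 0, giving q_F = 141.
Then q_C = (141 - (1/2)·141) = 141/2.
Price P = 185 - (1/2)·(423/2) = 317/4.
Cinder's profit: (317/4 - 44)·(141/2) = 2485.1250.

2485.13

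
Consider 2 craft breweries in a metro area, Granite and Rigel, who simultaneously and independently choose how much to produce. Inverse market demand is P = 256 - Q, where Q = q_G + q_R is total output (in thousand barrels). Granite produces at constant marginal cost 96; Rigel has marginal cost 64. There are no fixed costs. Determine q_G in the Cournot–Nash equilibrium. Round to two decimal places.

Granite's profit: π_G = (256 - Q)q_G - (96q_G). Setting ∂π_G/∂q_G = 0: 160 - 2q_G - (q_R) = 0.
Rigel's first-order condition: 192 - 2q_R - (q_G) = 0.
So q_G = (160 - q_R)/2 and q_R = (192 - q_G)/2.
Substituting one into the other gives q_G = 128/3 and q_R = 224/3.

42.67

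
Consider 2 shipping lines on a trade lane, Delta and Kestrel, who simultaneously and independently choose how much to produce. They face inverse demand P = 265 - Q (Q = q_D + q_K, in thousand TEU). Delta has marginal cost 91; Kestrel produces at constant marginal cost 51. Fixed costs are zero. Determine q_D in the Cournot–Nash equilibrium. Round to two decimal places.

Delta's profit: π_D = (265 - Q)q_D - (91q_D). Setting ∂π_D/∂q_D = 0: 174 - 2q_D - (q_K) = 0.
Kestrel's first-order condition: 214 - 2q_K - (q_D) = 0.
Rearranging gives the reaction functions q_D = (174 - q_K)/2 and q_K = (214 - q_D)/2.
Substituting one into the other gives q_D = 134/3 and q_K = 254/3.

44.67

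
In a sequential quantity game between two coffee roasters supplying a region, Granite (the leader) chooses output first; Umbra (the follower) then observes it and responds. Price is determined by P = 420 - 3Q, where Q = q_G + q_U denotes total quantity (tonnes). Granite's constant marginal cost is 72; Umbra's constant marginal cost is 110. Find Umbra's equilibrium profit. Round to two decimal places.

1140.75

Solve by backward induction. Given q_G, the follower Umbra maximises π_U = (420 - 3q_G - 3q_U)q_U - 110q_U.
Follower FOC: 310 - 3q_G - 6q_U = 0, so q_U(q_G) = (310 - 3q_G)/6.
The leader anticipates this reaction. Substituting into P = 420 - 3Q gives P = 265 - (3/2)q_G, so π_G = (265 - (3/2)q_G)q_G - 72q_G.
The leader's first-order condition 193 - 3q_G = 0 yields q_G = 193/3.
Then q_U = (310 - 3·(193/3))/6 = 39/2.
Price P = 420 - 3·(503/6) = 337/2.
Umbra's profit: (337/2 - 110)·(39/2) = 1140.7500.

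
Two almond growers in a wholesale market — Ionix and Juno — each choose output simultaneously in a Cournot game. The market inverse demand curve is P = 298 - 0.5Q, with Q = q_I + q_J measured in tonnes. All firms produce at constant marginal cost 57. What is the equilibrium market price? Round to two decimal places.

Each firm earns π_i = (298 - 0.5Q)q_i - 57q_i.
Setting ∂π_i/∂q_i = 0 with rivals' quantities fixed: 241 - q_i - (1/2)q_j = 0.
By symmetry each firm produces the same amount; substituting q_j = q_i yields q_i = 241/(3/2) = 482/3.
Total output Q = 964/3, so price P = 298 - (1/2)·(964/3) = 412/3.

137.33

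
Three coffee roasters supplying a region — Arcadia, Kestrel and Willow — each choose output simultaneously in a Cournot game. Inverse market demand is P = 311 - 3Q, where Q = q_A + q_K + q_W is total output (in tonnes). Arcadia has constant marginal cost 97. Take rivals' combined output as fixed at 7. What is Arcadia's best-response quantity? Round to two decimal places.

32.17

With rivals' combined output fixed at 7, Arcadia's profit is π_A = (311 - 3·7 - 3q_A)q_A - (97q_A) = (290 - 3q_A)q_A - (97q_A).
∂π_A/∂q_A = 193 - 6q_A = 0, so q_A = 193/6.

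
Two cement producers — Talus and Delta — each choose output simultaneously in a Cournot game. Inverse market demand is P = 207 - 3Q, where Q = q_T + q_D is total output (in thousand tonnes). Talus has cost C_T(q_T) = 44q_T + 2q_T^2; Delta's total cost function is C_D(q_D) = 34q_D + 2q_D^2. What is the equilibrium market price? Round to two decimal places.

129.46

Talus's profit: π_T = (207 - 3Q)q_T - (44q_T + 2q_T²). Setting ∂π_T/∂q_T = 0: 163 - 10q_T - 3(q_D) = 0.
Delta's first-order condition: 173 - 10q_D - 3(q_T) = 0.
Best responses: q_T = (163 - 3q_D)/10, q_D = (173 - 3q_T)/10.
Solving the pair: q_T = 1111/91, q_D = 1241/91.
Total output Q = 336/13, so price P = 207 - 3·(336/13) = 1683/13.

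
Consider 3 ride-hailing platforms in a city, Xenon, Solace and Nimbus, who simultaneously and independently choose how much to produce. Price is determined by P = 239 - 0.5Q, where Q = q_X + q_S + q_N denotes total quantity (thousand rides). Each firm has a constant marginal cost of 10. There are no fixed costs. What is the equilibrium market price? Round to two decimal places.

Each firm earns π_i = (239 - 0.5Q)q_i - 10q_i.
Setting ∂π_i/∂q_i = 0 with rivals' quantities fixed: 229 - q_i - (1/2)·Σ_{j≠i} q_j = 0.
By symmetry each firm produces the same amount; substituting Σ_{j≠i} q_j = 2q_i yields q_i = 229/2.
Total output Q = 687/2, so price P = 239 - (1/2)·(687/2) = 269/4.

67.25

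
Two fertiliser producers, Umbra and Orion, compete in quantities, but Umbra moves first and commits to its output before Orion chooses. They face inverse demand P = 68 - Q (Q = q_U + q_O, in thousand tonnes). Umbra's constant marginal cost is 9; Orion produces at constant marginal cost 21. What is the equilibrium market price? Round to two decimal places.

26.75

Solve by backward induction. Given q_U, the follower Orion maximises π_O = (68 - q_U - q_O)q_O - 21q_O.
Follower FOC: 47 - q_U - 2q_O = 0, so q_O(q_U) = (47 - q_U)/2.
The leader anticipates this reaction. Substituting into P = 68 - Q gives P = 89/2 - (1/2)q_U, so π_U = (89/2 - (1/2)q_U)q_U - 9q_U.
Leader FOC: 71/2 - q_U = 0, so q_U = 71/2.
Then q_O = (47 - 71/2)/2 = 23/4.
Total output Q = 165/4, so price P = 68 - 165/4 = 107/4.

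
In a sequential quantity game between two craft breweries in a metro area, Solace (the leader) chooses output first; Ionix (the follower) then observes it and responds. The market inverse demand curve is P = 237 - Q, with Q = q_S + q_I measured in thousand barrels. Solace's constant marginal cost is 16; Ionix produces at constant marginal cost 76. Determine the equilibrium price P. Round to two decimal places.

The follower Ionix best-responds to any q_S: π_I = (237 - Q)q_I - 76q_I.
∂π_I/∂q_I = 161 - q_S - 2q_I = 0 gives the reaction function q_I = (161 - q_S)/2.
The leader anticipates this reaction. Substituting into P = 237 - Q gives P = 313/2 - (1/2)q_S, so π_S = (313/2 - (1/2)q_S)q_S - 16q_S.
The leader's first-order condition 281/2 - q_S = 0 yields q_S = 281/2.
Then q_I = (161 - 281/2)/2 = 41/4.
Total output Q = 603/4, so price P = 237 - 603/4 = 345/4.

86.25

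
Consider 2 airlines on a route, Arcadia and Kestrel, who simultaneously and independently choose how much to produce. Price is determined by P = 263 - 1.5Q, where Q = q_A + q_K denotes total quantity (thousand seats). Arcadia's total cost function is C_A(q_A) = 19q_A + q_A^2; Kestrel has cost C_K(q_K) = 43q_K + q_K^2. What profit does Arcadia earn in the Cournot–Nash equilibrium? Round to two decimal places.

Arcadia's profit: π_A = (263 - 1.5Q)q_A - (19q_A + q_A²). Setting ∂π_A/∂q_A = 0: 244 - 5q_A - (3/2)(q_K) = 0.
Kestrel's first-order condition: 220 - 5q_K - (3/2)(q_A) = 0.
Rearranging gives the reaction functions q_A = (244 - (3/2)q_K)/5 and q_K = (220 - (3/2)q_A)/5.
Substituting one into the other gives q_A = 39.1209 and q_K = 32.2637.
Price P = 263 - (3/2)·(928/13) = 155.9231.
Arcadia's profit: 155.9231·39.1209 - 19·39.1209 - 39.1209² = 3826.1080.

3826.11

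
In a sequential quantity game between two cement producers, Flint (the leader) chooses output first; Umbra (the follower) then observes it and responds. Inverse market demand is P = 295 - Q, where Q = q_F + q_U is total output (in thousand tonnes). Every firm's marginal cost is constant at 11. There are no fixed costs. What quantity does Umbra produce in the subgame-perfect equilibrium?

The follower Umbra best-responds to any q_F: π_U = (295 - Q)q_U - 11q_U.
Setting the follower's marginal profit to zero, 284 - q_F - 2q_U = 0, i.e. q_U = (284 - q_F)/2.
Flint substitutes q_U(q_F) into its own profit: π_F = q_F(295 - q_F - (284 - q_F)/2) - 11q_F = (153 - (1/2)q_F)q_F - 11q_F.
The leader's first-order condition 142 - q_F = 0 yields q_F = 142.
Then q_U = (284 - 142)/2 = 71.

71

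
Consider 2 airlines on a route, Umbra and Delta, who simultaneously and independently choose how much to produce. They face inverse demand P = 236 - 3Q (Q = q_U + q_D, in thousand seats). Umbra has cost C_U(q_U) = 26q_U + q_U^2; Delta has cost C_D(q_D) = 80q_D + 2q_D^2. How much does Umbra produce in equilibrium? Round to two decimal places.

Umbra's profit: π_U = (236 - 3Q)q_U - (26q_U + q_U²). Setting ∂π_U/∂q_U = 0: 210 - 8q_U - 3(q_D) = 0.
Delta's first-order condition: 156 - 10q_D - 3(q_U) = 0.
Rearranging gives the reaction functions q_U = (210 - 3q_D)/8 and q_D = (156 - 3q_U)/10.
Substituting one into the other gives q_U = 1632/71 and q_D = 618/71.

22.99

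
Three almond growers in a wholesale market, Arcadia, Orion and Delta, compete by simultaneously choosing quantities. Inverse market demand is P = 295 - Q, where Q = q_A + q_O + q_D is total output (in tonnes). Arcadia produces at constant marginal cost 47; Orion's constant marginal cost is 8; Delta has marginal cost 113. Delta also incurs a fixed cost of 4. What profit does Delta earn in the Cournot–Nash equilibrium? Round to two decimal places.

Arcadia's profit: π_A = (295 - Q)q_A - (47q_A). Setting ∂π_A/∂q_A = 0: 248 - 2q_A - (q_O + q_D) = 0.
Orion's profit: π_O = (295 - Q)q_O - (8q_O). Setting ∂π_O/∂q_O = 0: 287 - 2q_O - (q_A + q_D) = 0.
Delta's profit: π_D = (295 - Q)q_D - (113q_D). Setting ∂π_D/∂q_D = 0: 182 - 2q_D - (q_A + q_O) = 0.
Summing all 3 equations gives 717 − 4Q = 0, hence Q = 717/4.
Back-substituting: q_A = (248 − 717/4) = 275/4, q_O = (287 − 717/4) = 431/4, q_D = (182 − 717/4) = 11/4.
Price P = 295 - 717/4 = 463/4.
Delta's profit: (463/4 - 113)·(11/4) - 4 = 57/16.

3.56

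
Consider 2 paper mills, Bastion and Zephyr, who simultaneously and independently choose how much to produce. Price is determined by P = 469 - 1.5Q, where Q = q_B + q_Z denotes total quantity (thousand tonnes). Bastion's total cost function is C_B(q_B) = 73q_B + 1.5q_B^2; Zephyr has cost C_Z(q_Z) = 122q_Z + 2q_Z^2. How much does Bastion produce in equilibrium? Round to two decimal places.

Bastion's profit: π_B = (469 - 1.5Q)q_B - (73q_B + (3/2)q_B²). Setting ∂π_B/∂q_B = 0: 396 - 6q_B - (3/2)(q_Z) = 0.
Zephyr's first-order condition: 347 - 7q_Z - (3/2)(q_B) = 0.
So q_B = (396 - (3/2)q_Z)/6 and q_Z = (347 - (3/2)q_B)/7.
Substituting one into the other gives q_B = 56.6415 and q_Z = 1984/53.

56.64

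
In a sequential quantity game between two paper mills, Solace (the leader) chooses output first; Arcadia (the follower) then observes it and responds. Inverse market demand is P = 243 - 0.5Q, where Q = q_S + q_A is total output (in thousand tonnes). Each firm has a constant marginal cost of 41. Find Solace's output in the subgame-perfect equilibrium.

Solve by backward induction. Given q_S, the follower Arcadia maximises π_A = (243 - (1/2)q_S - (1/2)q_A)q_A - 41q_A.
Setting the follower's marginal profit to zero, 202 - (1/2)q_S - q_A = 0, i.e. q_A = (202 - (1/2)q_S).
Solace substitutes q_A(q_S) into its own profit: π_S = q_S(243 - (1/2)q_S - (202 - (1/2)q_S)/2) - 41q_S = (142 - (1/4)q_S)q_S - 41q_S.
Leader FOC: 101 - (1/2)q_S = 0, so q_S = 202.
Then q_A = (202 - (1/2)·202) = 101.

202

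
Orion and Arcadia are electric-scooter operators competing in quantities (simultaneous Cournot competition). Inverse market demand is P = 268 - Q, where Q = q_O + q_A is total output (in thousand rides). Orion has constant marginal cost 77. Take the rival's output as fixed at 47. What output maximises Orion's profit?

72

With the rival's output fixed at 47, Orion's profit is π_O = (268 - 47 - q_O)q_O - (77q_O) = (221 - q_O)q_O - (77q_O).
∂π_O/∂q_O = 144 - 2q_O = 0, so q_O = 72.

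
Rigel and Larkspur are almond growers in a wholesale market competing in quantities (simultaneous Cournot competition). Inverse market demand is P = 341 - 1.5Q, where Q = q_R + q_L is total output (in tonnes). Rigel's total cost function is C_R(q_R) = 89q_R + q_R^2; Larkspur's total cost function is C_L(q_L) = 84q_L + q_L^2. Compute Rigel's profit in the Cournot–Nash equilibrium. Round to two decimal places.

3694.00

Rigel's profit: π_R = (341 - 1.5Q)q_R - (89q_R + q_R²). Setting ∂π_R/∂q_R = 0: 252 - 5q_R - (3/2)(q_L) = 0.
Larkspur's profit: π_L = (341 - 1.5Q)q_L - (84q_L + q_L²). Setting ∂π_L/∂q_L = 0: 257 - 5q_L - (3/2)(q_R) = 0.
Best responses: q_R = (252 - (3/2)q_L)/5, q_L = (257 - (3/2)q_R)/5.
Solving the pair: q_R = 38.4396, q_L = 39.8681.
Price P = 341 - (3/2)·(1018/13) = 223.5385.
Rigel's profit: 223.5385·38.4396 - 89·38.4396 - 38.4396² = 3693.9995.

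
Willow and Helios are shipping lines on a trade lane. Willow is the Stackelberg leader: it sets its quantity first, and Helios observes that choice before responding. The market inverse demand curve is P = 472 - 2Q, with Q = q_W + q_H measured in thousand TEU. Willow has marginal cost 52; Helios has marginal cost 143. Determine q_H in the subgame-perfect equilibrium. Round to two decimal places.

18.38

The follower Helios best-responds to any q_W: π_H = (472 - 2Q)q_H - 143q_H.
Follower FOC: 329 - 2q_W - 4q_H = 0, so q_H(q_W) = (329 - 2q_W)/4.
The leader anticipates this reaction. Substituting into P = 472 - 2Q gives P = 615/2 - q_W, so π_W = (615/2 - q_W)q_W - 52q_W.
Maximising: ∂π_W/∂q_W = 511/2 - 2q_W = 0, giving q_W = 511/4.
Then q_H = (329 - 2·(511/4))/4 = 147/8.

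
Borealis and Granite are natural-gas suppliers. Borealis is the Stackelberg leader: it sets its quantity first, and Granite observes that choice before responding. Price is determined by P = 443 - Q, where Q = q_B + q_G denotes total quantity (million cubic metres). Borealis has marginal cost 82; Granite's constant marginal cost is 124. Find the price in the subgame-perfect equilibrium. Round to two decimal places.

The follower Granite best-responds to any q_B: π_G = (443 - Q)q_G - 124q_G.
∂π_G/∂q_G = 319 - q_B - 2q_G = 0 gives the reaction function q_G = (319 - q_B)/2.
The leader anticipates this reaction. Substituting into P = 443 - Q gives P = 567/2 - (1/2)q_B, so π_B = (567/2 - (1/2)q_B)q_B - 82q_B.
The leader's first-order condition 403/2 - q_B = 0 yields q_B = 403/2.
Then q_G = (319 - 403/2)/2 = 235/4.
Total output Q = 1041/4, so price P = 443 - 1041/4 = 731/4.

182.75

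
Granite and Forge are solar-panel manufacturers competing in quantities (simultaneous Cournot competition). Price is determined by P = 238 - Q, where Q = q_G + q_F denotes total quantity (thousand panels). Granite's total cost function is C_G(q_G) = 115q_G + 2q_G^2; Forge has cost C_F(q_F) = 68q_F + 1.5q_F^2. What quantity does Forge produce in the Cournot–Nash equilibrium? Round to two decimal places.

30.93

Granite's profit: π_G = (238 - Q)q_G - (115q_G + 2q_G²). Setting ∂π_G/∂q_G = 0: 123 - 6q_G - (q_F) = 0.
Forge's profit: π_F = (238 - Q)q_F - (68q_F + (3/2)q_F²). Setting ∂π_F/∂q_F = 0: 170 - 5q_F - (q_G) = 0.
So q_G = (123 - q_F)/6 and q_F = (170 - q_G)/5.
Solving the pair: q_G = 445/29, q_F = 897/29.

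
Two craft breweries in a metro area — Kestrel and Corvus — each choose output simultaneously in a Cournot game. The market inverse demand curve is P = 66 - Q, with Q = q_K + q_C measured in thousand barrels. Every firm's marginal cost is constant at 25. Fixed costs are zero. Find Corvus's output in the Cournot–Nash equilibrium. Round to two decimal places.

13.67

A representative firm's profit is π_i = q_i(66 - Q) - 25q_i.
Setting ∂π_i/∂q_i = 0 with rivals' quantities fixed: 41 - 2q_i - q_j = 0.
By symmetry each firm produces the same amount; substituting q_j = q_i yields q_i = 41/3.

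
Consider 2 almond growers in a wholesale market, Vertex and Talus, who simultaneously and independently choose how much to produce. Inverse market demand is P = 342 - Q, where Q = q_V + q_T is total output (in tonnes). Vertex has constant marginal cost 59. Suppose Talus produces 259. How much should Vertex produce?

12

With the rival's output fixed at 259, Vertex's profit is π_V = (342 - 259 - q_V)q_V - (59q_V) = (83 - q_V)q_V - (59q_V).
∂π_V/∂q_V = 24 - 2q_V = 0, so q_V = 12.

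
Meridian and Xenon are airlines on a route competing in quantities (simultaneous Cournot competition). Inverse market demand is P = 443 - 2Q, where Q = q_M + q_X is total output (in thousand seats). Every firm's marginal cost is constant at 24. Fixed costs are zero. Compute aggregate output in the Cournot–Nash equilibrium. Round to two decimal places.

Each firm earns π_i = (443 - 2Q)q_i - 24q_i.
First-order condition (treating rivals' output as given): 419 - 4q_i - 2q_j = 0.
By symmetry each firm produces the same amount; substituting q_j = q_i yields q_i = 419/6.
Total output Q = 419/6 + 419/6 = 419/3.

139.67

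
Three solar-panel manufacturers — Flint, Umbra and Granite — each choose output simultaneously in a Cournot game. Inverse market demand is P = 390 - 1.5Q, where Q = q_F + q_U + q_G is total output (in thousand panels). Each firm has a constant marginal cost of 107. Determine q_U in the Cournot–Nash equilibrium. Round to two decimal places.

47.17

Each firm earns π_i = (390 - 1.5Q)q_i - 107q_i.
Setting ∂π_i/∂q_i = 0 with rivals' quantities fixed: 283 - 3q_i - (3/2)·Σ_{j≠i} q_j = 0.
By symmetry each firm produces the same amount; substituting Σ_{j≠i} q_j = 2q_i yields q_i = 283/6.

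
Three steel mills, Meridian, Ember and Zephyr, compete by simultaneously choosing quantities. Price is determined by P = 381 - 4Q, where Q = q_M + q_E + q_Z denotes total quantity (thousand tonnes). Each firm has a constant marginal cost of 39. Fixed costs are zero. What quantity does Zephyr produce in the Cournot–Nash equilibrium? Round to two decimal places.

21.38

Each firm earns π_i = (381 - 4Q)q_i - 39q_i.
Setting ∂π_i/∂q_i = 0 with rivals' quantities fixed: 342 - 8q_i - 4·Σ_{j≠i} q_j = 0.
By symmetry each firm produces the same amount; substituting Σ_{j≠i} q_j = 2q_i yields q_i = 342/16 = 171/8.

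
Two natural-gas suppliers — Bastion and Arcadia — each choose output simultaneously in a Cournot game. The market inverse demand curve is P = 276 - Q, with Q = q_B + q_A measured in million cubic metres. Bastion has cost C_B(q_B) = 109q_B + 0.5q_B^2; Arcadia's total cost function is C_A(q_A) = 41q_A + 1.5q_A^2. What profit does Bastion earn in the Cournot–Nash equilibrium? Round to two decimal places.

Bastion's profit: π_B = (276 - Q)q_B - (109q_B + (1/2)q_B²). Setting ∂π_B/∂q_B = 0: 167 - 3q_B - (q_A) = 0.
Arcadia's profit: π_A = (276 - Q)q_A - (41q_A + (3/2)q_A²). Setting ∂π_A/∂q_A = 0: 235 - 5q_A - (q_B) = 0.
So q_B = (167 - q_A)/3 and q_A = (235 - q_B)/5.
Solving the pair: q_B = 300/7, q_A = 269/7.
Price P = 276 - 569/7 = 1363/7.
Bastion's profit: (1363/7)·(300/7) - 109·(300/7) - (1/2)(300/7)² = 2755.1020.

2755.10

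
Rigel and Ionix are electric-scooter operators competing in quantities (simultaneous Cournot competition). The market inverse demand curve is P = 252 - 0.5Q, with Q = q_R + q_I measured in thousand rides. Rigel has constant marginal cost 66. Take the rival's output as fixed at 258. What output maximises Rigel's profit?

With the rival's output fixed at 258, Rigel's profit is π_R = (252 - (1/2)·258 - (1/2)q_R)q_R - (66q_R) = (123 - (1/2)q_R)q_R - (66q_R).
∂π_R/∂q_R = 57 - q_R = 0, so q_R = 57.

57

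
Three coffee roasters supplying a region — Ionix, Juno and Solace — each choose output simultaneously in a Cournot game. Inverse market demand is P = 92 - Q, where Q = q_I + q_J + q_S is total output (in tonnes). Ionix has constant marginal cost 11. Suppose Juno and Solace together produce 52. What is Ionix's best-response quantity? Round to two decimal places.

With rivals' combined output fixed at 52, Ionix's profit is π_I = (92 - 52 - q_I)q_I - (11q_I) = (40 - q_I)q_I - (11q_I).
∂π_I/∂q_I = 29 - 2q_I = 0, so q_I = 29/2.

14.50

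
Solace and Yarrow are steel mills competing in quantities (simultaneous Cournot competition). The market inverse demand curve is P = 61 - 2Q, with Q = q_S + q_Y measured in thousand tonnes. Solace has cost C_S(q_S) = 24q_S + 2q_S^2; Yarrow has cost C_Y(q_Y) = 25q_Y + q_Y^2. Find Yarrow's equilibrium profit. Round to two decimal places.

Solace's profit: π_S = (61 - 2Q)q_S - (24q_S + 2q_S²). Setting ∂π_S/∂q_S = 0: 37 - 8q_S - 2(q_Y) = 0.
Yarrow's profit: π_Y = (61 - 2Q)q_Y - (25q_Y + q_Y²). Setting ∂π_Y/∂q_Y = 0: 36 - 6q_Y - 2(q_S) = 0.
Rearranging gives the reaction functions q_S = (37 - 2q_Y)/8 and q_Y = (36 - 2q_S)/6.
Substituting one into the other gives q_S = 75/22 and q_Y = 107/22.
Price P = 61 - 2·(91/11) = 489/11.
Yarrow's profit: (489/11)·(107/22) - 25·(107/22) - (107/22)² = 70.9649.

70.96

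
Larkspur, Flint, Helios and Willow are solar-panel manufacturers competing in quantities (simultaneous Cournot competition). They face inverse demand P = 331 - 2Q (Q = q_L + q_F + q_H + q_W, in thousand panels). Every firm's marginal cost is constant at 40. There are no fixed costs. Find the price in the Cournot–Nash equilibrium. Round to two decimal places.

98.20

Each firm earns π_i = (331 - 2Q)q_i - 40q_i.
Setting ∂π_i/∂q_i = 0 with rivals' quantities fixed: 291 - 4q_i - 2·Σ_{j≠i} q_j = 0.
With identical firms every q_j equals q_i, so Σ_{j≠i} q_j = 3q_i and 291 = 10q_i, giving q_i = 291/10.
Total output Q = 582/5, so price P = 331 - 2·(582/5) = 491/5.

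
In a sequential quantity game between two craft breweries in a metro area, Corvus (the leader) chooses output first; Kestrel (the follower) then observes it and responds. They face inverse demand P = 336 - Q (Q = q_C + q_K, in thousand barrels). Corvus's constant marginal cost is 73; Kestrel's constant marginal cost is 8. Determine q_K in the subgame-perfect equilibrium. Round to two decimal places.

Solve by backward induction. Given q_C, the follower Kestrel maximises π_K = (336 - q_C - q_K)q_K - 8q_K.
Setting the follower's marginal profit to zero, 328 - q_C - 2q_K = 0, i.e. q_K = (328 - q_C)/2.
The leader anticipates this reaction. Substituting into P = 336 - Q gives P = 172 - (1/2)q_C, so π_C = (172 - (1/2)q_C)q_C - 73q_C.
Leader FOC: 99 - q_C = 0, so q_C = 99.
Then q_K = (328 - 99)/2 = 229/2.

114.50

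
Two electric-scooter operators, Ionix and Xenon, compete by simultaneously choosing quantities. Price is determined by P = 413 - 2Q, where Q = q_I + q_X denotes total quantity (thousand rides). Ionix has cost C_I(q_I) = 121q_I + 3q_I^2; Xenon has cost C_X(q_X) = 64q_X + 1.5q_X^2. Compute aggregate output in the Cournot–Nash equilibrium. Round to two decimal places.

64.42

Ionix's profit: π_I = (413 - 2Q)q_I - (121q_I + 3q_I²). Setting ∂π_I/∂q_I = 0: 292 - 10q_I - 2(q_X) = 0.
Xenon's first-order condition: 349 - 7q_X - 2(q_I) = 0.
Rearranging gives the reaction functions q_I = (292 - 2q_X)/10 and q_X = (349 - 2q_I)/7.
Solving the pair: q_I = 673/33, q_X = 1453/33.
Total output Q = 673/33 + 1453/33 = 64.4242.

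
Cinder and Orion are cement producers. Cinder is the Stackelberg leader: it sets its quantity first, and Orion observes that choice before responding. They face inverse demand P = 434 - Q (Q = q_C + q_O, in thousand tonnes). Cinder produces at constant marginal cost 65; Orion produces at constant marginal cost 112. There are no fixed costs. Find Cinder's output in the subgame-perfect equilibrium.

Solve by backward induction. Given q_C, the follower Orion maximises π_O = (434 - q_C - q_O)q_O - 112q_O.
∂π_O/∂q_O = 322 - q_C - 2q_O = 0 gives the reaction function q_O = (322 - q_C)/2.
Cinder substitutes q_O(q_C) into its own profit: π_C = q_C(434 - q_C - (322 - q_C)/2) - 65q_C = (273 - (1/2)q_C)q_C - 65q_C.
Maximising: ∂π_C/∂q_C = 208 - q_C = 0, giving q_C = 208.
Then q_O = (322 - 208)/2 = 57.

208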